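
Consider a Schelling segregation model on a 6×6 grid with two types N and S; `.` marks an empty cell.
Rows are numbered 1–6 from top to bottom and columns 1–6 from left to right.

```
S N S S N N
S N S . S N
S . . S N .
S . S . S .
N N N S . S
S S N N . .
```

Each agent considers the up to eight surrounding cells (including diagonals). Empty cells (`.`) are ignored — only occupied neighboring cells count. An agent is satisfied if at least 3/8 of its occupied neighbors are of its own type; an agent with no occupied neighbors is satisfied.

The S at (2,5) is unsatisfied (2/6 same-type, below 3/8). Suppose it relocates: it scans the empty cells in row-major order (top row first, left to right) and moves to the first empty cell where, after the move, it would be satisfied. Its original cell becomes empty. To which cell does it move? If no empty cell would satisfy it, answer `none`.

Vacating (2,5). Empty cells in order:
  (2,4): 4/6 same-type → satisfied — stop here.

(2,4)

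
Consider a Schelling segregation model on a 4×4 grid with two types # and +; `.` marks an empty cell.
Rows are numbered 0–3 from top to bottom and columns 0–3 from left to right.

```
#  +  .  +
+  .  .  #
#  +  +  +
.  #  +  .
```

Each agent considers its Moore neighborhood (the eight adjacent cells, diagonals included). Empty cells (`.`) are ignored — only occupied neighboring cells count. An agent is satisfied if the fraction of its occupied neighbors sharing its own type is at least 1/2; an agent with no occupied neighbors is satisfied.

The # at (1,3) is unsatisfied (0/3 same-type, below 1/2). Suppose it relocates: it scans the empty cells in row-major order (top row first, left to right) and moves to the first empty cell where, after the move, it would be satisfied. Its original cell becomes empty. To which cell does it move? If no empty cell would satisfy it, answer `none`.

Vacating (1,3). Empty cells in order:
  (0,2): 0/2 same-type → still unsatisfied.
  (1,1): 2/6 same-type → still unsatisfied.
  (1,2): 0/5 same-type → still unsatisfied.
  (3,0): 2/3 same-type → satisfied — stop here.

(3,0)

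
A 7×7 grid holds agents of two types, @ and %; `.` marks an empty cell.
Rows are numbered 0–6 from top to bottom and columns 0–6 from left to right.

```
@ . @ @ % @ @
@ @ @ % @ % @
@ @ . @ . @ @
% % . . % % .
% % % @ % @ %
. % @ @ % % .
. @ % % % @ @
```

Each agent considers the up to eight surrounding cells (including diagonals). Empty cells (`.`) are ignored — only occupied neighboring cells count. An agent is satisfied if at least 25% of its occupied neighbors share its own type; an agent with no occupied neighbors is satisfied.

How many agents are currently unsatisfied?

Row 0: (0,0)@ 2/2 ok · (0,2)@ 3/4 ok · (0,3)@ 3/5 ok · (0,4)% 2/5 ok · (0,5)@ 3/5 ok · (0,6)@ 2/3 ok
Row 1: (1,0)@ 4/4 ok · (1,1)@ 6/6 ok · (1,2)@ 5/6 ok · (1,3)% 1/6 unhappy · (1,4)@ 4/7 ok · (1,5)% 1/7 unhappy · (1,6)@ 4/5 ok
Row 2: (2,0)@ 3/5 ok · (2,1)@ 4/6 ok · (2,3)@ 2/4 ok · (2,5)@ 3/6 ok · (2,6)@ 2/4 ok
Row 3: (3,0)% 3/5 ok · (3,1)% 4/6 ok · (3,4)% 2/6 ok · (3,5)% 3/6 ok
Row 4: (4,0)% 4/4 ok · (4,1)% 5/6 ok · (4,2)% 3/6 ok · (4,3)@ 2/6 ok · (4,4)% 4/7 ok · (4,5)@ 0/6 unhappy · (4,6)% 2/3 ok
Row 5: (5,1)% 4/6 ok · (5,2)@ 3/8 ok · (5,3)@ 2/8 ok · (5,4)% 4/8 ok · (5,5)% 4/7 ok
Row 6: (6,1)@ 1/3 ok · (6,2)% 2/5 ok · (6,3)% 3/5 ok · (6,4)% 3/5 ok · (6,5)@ 1/4 ok · (6,6)@ 1/2 ok
Unsatisfied: (1,3), (1,5), (4,5) — 3 in total.

3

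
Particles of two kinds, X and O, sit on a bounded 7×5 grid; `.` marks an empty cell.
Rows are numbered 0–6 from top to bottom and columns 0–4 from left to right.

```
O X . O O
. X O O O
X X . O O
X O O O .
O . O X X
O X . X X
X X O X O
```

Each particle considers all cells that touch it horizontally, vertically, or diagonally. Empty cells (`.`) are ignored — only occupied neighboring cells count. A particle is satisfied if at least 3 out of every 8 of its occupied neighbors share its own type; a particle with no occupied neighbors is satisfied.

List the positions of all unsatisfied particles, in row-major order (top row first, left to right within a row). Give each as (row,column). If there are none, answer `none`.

(0,0), (0,1), (5,0), (5,1), (6,2), (6,4)

Row 0: (0,0)O 0/2 ✗ · (0,1)X 1/3 ✗ · (0,3)O 4/4 ✓ · (0,4)O 3/3 ✓
Row 1: (1,1)X 3/5 ✓ · (1,2)O 3/6 ✓ · (1,3)O 6/6 ✓ · (1,4)O 5/5 ✓
Row 2: (2,0)X 3/4 ✓ · (2,1)X 3/6 ✓ · (2,3)O 6/6 ✓ · (2,4)O 4/4 ✓
Row 3: (3,0)X 2/4 ✓ · (3,1)O 3/6 ✓ · (3,2)O 4/6 ✓ · (3,3)O 4/6 ✓
Row 4: (4,0)O 2/4 ✓ · (4,2)O 3/6 ✓ · (4,3)X 3/6 ✓ · (4,4)X 3/4 ✓
Row 5: (5,0)O 1/4 ✗ · (5,1)X 2/6 ✗ · (5,3)X 4/7 ✓ · (5,4)X 4/5 ✓
Row 6: (6,0)X 2/3 ✓ · (6,1)X 2/4 ✓ · (6,2)O 0/4 ✗ · (6,3)X 2/4 ✓ · (6,4)O 0/3 ✗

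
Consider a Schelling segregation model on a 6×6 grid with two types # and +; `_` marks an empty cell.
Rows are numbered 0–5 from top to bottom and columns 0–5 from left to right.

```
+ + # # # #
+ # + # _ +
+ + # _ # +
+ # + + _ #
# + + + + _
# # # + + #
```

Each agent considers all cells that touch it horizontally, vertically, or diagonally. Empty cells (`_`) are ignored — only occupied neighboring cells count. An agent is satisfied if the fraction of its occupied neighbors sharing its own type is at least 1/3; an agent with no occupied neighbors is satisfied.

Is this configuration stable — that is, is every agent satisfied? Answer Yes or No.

Row 0: (0,0)+ 2/3 satisfied · (0,1)+ 3/5 satisfied · (0,2)# 3/5 satisfied · (0,3)# 3/4 satisfied · (0,4)# 3/4 satisfied · (0,5)# 1/2 satisfied
Row 1: (1,0)+ 4/5 satisfied · (1,1)# 2/8 not · (1,2)+ 2/7 not · (1,3)# 5/6 satisfied · (1,5)+ 1/4 not
Row 2: (2,0)+ 3/5 satisfied · (2,1)+ 5/8 satisfied · (2,2)# 3/7 satisfied · (2,4)# 2/5 satisfied · (2,5)+ 1/3 satisfied
Row 3: (3,0)+ 3/5 satisfied · (3,1)# 2/8 not · (3,2)+ 5/7 satisfied · (3,3)+ 4/6 satisfied · (3,5)# 1/3 satisfied
Row 4: (4,0)# 3/5 satisfied · (4,1)+ 3/8 satisfied · (4,2)+ 5/8 satisfied · (4,3)+ 6/7 satisfied · (4,4)+ 4/6 satisfied
Row 5: (5,0)# 2/3 satisfied · (5,1)# 3/5 satisfied · (5,2)# 1/5 not · (5,3)+ 4/5 satisfied · (5,4)+ 3/4 satisfied · (5,5)# 0/2 not
For instance (1,1) has only 2/8 same-type neighbors, below 1/3.

No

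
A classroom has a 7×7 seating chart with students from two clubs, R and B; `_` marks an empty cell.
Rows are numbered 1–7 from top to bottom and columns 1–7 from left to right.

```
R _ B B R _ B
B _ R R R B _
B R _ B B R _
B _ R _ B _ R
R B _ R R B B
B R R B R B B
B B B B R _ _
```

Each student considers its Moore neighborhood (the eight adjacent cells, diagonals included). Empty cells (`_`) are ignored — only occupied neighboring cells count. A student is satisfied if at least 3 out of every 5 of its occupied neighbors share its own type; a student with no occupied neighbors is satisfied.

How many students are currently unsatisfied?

Row 1: (1,1)R 0/1 ✗ · (1,3)B 1/3 ✗ · (1,4)B 1/5 ✗ · (1,5)R 2/4 ✗ · (1,7)B 1/1 ✓
Row 2: (2,1)B 1/3 ✗ · (2,3)R 2/5 ✗ · (2,4)R 3/7 ✗ · (2,5)R 3/7 ✗ · (2,6)B 2/5 ✗
Row 3: (3,1)B 2/3 ✓ · (3,2)R 2/5 ✗ · (3,4)B 2/6 ✗ · (3,5)B 3/6 ✗ · (3,6)R 2/5 ✗
Row 4: (4,1)B 2/4 ✗ · (4,3)R 2/4 ✗ · (4,5)B 3/6 ✗ · (4,7)R 1/3 ✗
Row 5: (5,1)R 1/4 ✗ · (5,2)B 2/6 ✗ · (5,4)R 4/6 ✓ · (5,5)R 2/6 ✗ · (5,6)B 4/7 ✗ · (5,7)B 3/4 ✓
Row 6: (6,1)B 3/5 ✓ · (6,2)R 2/7 ✗ · (6,3)R 2/7 ✗ · (6,4)B 2/7 ✗ · (6,5)R 3/7 ✗ · (6,6)B 3/6 ✗ · (6,7)B 3/3 ✓
Row 7: (7,1)B 2/3 ✓ · (7,2)B 3/5 ✓ · (7,3)B 3/5 ✓ · (7,4)B 2/5 ✗ · (7,5)R 1/4 ✗
Unsatisfied: (1,1), (1,3), (1,4), (1,5), (2,1), (2,3), (2,4), (2,5), (2,6), (3,2), (3,4), (3,5), (3,6), (4,1), (4,3), (4,5), (4,7), (5,1), (5,2), (5,5), (5,6), (6,2), (6,3), (6,4), (6,5), (6,6), (7,4), (7,5) — 28 in total.

28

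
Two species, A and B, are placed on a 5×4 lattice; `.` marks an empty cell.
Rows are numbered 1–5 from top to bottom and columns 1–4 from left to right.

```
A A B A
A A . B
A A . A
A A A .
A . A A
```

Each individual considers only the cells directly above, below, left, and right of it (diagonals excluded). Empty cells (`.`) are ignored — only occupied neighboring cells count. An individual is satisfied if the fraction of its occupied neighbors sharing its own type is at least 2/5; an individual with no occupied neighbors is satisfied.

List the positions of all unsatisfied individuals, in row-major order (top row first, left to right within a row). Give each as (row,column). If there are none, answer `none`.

(1,1)A 2/2 satisfied
(1,2)A 2/3 satisfied
(1,3)B 0/2 not
(1,4)A 0/2 not
(2,1)A 3/3 satisfied
(2,2)A 3/3 satisfied
(2,4)B 0/2 not
(3,1)A 3/3 satisfied
(3,2)A 3/3 satisfied
(3,4)A 0/1 not
(4,1)A 3/3 satisfied
(4,2)A 3/3 satisfied
(4,3)A 2/2 satisfied
(5,1)A 1/1 satisfied
(5,3)A 2/2 satisfied
(5,4)A 1/1 satisfied

(1,3), (1,4), (2,4), (3,4)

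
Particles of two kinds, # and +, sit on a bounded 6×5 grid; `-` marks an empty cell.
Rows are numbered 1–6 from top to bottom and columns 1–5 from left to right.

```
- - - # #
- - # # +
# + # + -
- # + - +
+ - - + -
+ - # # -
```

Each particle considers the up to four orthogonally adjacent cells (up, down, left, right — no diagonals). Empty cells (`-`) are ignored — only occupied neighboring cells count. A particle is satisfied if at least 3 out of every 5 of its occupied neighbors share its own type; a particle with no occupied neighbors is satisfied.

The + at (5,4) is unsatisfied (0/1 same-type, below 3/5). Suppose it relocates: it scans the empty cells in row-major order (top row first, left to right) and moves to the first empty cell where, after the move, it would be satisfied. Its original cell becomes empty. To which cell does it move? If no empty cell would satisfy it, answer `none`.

Vacating (5,4). Empty cells in order:
  (1,1): 0/0 same-type → satisfied — stop here.

(1,1)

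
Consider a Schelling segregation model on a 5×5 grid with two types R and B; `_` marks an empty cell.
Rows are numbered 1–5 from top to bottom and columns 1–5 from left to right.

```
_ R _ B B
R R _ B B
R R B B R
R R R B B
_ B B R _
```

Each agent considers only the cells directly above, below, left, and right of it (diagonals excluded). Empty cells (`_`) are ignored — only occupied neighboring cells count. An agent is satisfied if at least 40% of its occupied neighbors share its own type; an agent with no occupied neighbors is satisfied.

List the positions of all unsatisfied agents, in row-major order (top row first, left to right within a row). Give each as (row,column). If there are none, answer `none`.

Row 1: (1,2)R 1/1 ✓ · (1,4)B 2/2 ✓ · (1,5)B 2/2 ✓
Row 2: (2,1)R 2/2 ✓ · (2,2)R 3/3 ✓ · (2,4)B 3/3 ✓ · (2,5)B 2/3 ✓
Row 3: (3,1)R 3/3 ✓ · (3,2)R 3/4 ✓ · (3,3)B 1/3 ✗ · (3,4)B 3/4 ✓ · (3,5)R 0/3 ✗
Row 4: (4,1)R 2/2 ✓ · (4,2)R 3/4 ✓ · (4,3)R 1/4 ✗ · (4,4)B 2/4 ✓ · (4,5)B 1/2 ✓
Row 5: (5,2)B 1/2 ✓ · (5,3)B 1/3 ✗ · (5,4)R 0/2 ✗

(3,3), (3,5), (4,3), (5,3), (5,4)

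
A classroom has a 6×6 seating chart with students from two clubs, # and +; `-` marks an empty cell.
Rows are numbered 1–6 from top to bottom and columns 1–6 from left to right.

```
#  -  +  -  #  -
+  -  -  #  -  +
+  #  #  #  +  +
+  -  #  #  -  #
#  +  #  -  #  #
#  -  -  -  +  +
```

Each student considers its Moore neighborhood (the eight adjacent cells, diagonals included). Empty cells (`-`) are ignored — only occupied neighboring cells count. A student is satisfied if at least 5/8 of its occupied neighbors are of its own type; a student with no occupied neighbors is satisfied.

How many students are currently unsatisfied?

(1,1)# 0/1 not
(1,3)+ 0/1 not
(1,5)# 1/2 not
(2,1)+ 1/3 not
(2,4)# 3/5 not
(2,6)+ 2/3 satisfied
(3,1)+ 2/3 satisfied
(3,2)# 2/5 not
(3,3)# 5/5 satisfied
(3,4)# 4/5 satisfied
(3,5)+ 2/6 not
(3,6)+ 2/3 satisfied
(4,1)+ 2/4 not
(4,3)# 5/6 satisfied
(4,4)# 5/6 satisfied
(4,6)# 2/4 not
(5,1)# 1/3 not
(5,2)+ 1/5 not
(5,3)# 2/3 satisfied
(5,5)# 3/5 not
(5,6)# 2/4 not
(6,1)# 1/2 not
(6,5)+ 1/3 not
(6,6)+ 1/3 not
Unsatisfied: (1,1), (1,3), (1,5), (2,1), (2,4), (3,2), (3,5), (4,1), (4,6), (5,1), (5,2), (5,5), (5,6), (6,1), (6,5), (6,6) — 16 in total.

16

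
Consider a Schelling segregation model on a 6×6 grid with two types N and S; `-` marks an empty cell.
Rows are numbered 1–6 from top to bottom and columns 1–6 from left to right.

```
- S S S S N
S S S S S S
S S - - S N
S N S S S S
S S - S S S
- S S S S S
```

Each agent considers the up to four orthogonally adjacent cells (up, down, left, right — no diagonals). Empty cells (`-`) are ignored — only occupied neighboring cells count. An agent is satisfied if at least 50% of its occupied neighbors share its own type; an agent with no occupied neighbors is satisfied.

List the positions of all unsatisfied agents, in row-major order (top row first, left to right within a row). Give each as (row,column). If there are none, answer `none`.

(1,2)S 2/2 satisfied
(1,3)S 3/3 satisfied
(1,4)S 3/3 satisfied
(1,5)S 2/3 satisfied
(1,6)N 0/2 not
(2,1)S 2/2 satisfied
(2,2)S 4/4 satisfied
(2,3)S 3/3 satisfied
(2,4)S 3/3 satisfied
(2,5)S 4/4 satisfied
(2,6)S 1/3 not
(3,1)S 3/3 satisfied
(3,2)S 2/3 satisfied
(3,5)S 2/3 satisfied
(3,6)N 0/3 not
(4,1)S 2/3 satisfied
(4,2)N 0/4 not
(4,3)S 1/2 satisfied
(4,4)S 3/3 satisfied
(4,5)S 4/4 satisfied
(4,6)S 2/3 satisfied
(5,1)S 2/2 satisfied
(5,2)S 2/3 satisfied
(5,4)S 3/3 satisfied
(5,5)S 4/4 satisfied
(5,6)S 3/3 satisfied
(6,2)S 2/2 satisfied
(6,3)S 2/2 satisfied
(6,4)S 3/3 satisfied
(6,5)S 3/3 satisfied
(6,6)S 2/2 satisfied

(1,6), (2,6), (3,6), (4,2)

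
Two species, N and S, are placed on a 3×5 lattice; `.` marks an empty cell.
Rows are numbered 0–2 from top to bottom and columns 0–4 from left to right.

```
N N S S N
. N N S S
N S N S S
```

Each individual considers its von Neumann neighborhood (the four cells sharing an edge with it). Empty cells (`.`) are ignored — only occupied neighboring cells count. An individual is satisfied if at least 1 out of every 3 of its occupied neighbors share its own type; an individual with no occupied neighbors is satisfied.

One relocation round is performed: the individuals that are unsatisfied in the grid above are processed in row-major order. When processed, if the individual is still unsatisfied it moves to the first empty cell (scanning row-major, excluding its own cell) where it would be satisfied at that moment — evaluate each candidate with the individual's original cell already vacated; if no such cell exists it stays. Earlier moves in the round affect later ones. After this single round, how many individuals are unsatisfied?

Initially unsatisfied (in order): (0,4), (2,0), (2,1).
  (0,4) → (1,0).
  (2,0): now satisfied by earlier moves; stays.
  (2,1) → (0,4).
Resulting grid:
N N S S S
N N N S S
N . N S S
All satisfied now.

0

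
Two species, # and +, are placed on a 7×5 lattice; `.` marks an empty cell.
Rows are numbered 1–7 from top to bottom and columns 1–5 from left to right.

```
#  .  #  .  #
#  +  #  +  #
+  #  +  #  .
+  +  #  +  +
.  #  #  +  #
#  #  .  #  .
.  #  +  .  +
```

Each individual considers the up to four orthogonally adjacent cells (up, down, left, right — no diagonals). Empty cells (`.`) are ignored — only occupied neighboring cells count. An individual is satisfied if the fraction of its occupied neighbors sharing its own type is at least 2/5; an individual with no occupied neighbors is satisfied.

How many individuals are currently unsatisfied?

14

(1,1)# 1/1 ok
(1,3)# 1/1 ok
(1,5)# 1/1 ok
(2,1)# 1/3 unhappy
(2,2)+ 0/3 unhappy
(2,3)# 1/4 unhappy
(2,4)+ 0/3 unhappy
(2,5)# 1/2 ok
(3,1)+ 1/3 unhappy
(3,2)# 0/4 unhappy
(3,3)+ 0/4 unhappy
(3,4)# 0/3 unhappy
(4,1)+ 2/2 ok
(4,2)+ 1/4 unhappy
(4,3)# 1/4 unhappy
(4,4)+ 2/4 ok
(4,5)+ 1/2 ok
(5,2)# 2/3 ok
(5,3)# 2/3 ok
(5,4)+ 1/4 unhappy
(5,5)# 0/2 unhappy
(6,1)# 1/1 ok
(6,2)# 3/3 ok
(6,4)# 0/1 unhappy
(7,2)# 1/2 ok
(7,3)+ 0/1 unhappy
(7,5)+ 0/0 ok
Unsatisfied: (2,1), (2,2), (2,3), (2,4), (3,1), (3,2), (3,3), (3,4), (4,2), (4,3), (5,4), (5,5), (6,4), (7,3) — 14 in total.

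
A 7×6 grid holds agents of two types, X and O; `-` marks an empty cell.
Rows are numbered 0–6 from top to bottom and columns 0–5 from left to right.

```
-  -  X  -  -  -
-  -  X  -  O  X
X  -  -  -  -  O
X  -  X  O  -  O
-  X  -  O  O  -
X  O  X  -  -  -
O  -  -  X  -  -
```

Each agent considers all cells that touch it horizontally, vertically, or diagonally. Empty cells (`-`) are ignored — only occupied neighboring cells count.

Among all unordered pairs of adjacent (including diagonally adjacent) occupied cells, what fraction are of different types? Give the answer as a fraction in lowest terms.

Scan each occupied cell's neighbors to the right and below (and the two forward diagonals) so each pair is counted once.
From row 0: 0 unlike of 1 pairs (running 0/1).
From row 1: 2 unlike of 3 pairs (running 2/4).
From row 2: 0 unlike of 2 pairs (running 2/6).
From row 3: 2 unlike of 7 pairs (running 4/13).
From row 4: 2 unlike of 5 pairs (running 6/18).
From row 5: 3 unlike of 5 pairs (running 9/23).
Total adjacent occupied pairs: 23; unlike-type pairs: 9.
9/23 is already in lowest terms.

9/23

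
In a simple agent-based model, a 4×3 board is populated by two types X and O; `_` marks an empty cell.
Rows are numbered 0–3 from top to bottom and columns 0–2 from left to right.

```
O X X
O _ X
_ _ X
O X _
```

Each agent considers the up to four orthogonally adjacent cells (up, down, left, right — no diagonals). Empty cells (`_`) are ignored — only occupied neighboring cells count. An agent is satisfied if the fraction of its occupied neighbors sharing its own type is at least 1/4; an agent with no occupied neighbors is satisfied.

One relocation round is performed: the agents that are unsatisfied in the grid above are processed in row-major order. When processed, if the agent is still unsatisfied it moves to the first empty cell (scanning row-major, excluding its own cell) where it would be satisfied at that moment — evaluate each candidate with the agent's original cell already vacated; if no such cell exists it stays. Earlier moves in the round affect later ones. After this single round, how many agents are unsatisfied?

0

Initially unsatisfied (in order): (3,0), (3,1).
  (3,0) → (1,1).
  (3,1): now satisfied by earlier moves; stays.
Resulting grid:
O X X
O O X
_ _ X
_ X _
All satisfied now.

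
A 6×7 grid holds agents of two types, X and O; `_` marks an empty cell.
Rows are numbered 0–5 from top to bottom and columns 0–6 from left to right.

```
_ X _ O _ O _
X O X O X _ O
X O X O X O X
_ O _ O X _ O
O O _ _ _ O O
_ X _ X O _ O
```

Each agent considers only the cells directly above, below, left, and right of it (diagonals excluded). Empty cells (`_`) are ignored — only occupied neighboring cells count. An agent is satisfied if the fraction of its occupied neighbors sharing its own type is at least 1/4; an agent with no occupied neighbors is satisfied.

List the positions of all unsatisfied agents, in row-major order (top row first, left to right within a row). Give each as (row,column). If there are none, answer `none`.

(0,1), (1,6), (2,5), (2,6), (5,1), (5,3), (5,4)

Row 0: (0,1)X 0/1 ✗ · (0,3)O 1/1 ✓ · (0,5)O 0/0 ✓
Row 1: (1,0)X 1/2 ✓ · (1,1)O 1/4 ✓ · (1,2)X 1/3 ✓ · (1,3)O 2/4 ✓ · (1,4)X 1/2 ✓ · (1,6)O 0/1 ✗
Row 2: (2,0)X 1/2 ✓ · (2,1)O 2/4 ✓ · (2,2)X 1/3 ✓ · (2,3)O 2/4 ✓ · (2,4)X 2/4 ✓ · (2,5)O 0/2 ✗ · (2,6)X 0/3 ✗
Row 3: (3,1)O 2/2 ✓ · (3,3)O 1/2 ✓ · (3,4)X 1/2 ✓ · (3,6)O 1/2 ✓
Row 4: (4,0)O 1/1 ✓ · (4,1)O 2/3 ✓ · (4,5)O 1/1 ✓ · (4,6)O 3/3 ✓
Row 5: (5,1)X 0/1 ✗ · (5,3)X 0/1 ✗ · (5,4)O 0/1 ✗ · (5,6)O 1/1 ✓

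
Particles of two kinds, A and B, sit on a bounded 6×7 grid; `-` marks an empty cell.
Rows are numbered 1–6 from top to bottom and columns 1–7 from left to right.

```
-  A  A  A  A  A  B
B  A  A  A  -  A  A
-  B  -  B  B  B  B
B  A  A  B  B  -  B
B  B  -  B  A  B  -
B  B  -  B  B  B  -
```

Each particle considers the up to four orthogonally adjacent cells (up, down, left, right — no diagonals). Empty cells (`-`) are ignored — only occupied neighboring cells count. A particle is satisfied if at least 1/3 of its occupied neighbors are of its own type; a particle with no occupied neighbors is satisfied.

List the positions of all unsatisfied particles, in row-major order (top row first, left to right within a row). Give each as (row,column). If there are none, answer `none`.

(1,2)A 2/2 ✓
(1,3)A 3/3 ✓
(1,4)A 3/3 ✓
(1,5)A 2/2 ✓
(1,6)A 2/3 ✓
(1,7)B 0/2 ✗
(2,1)B 0/1 ✗
(2,2)A 2/4 ✓
(2,3)A 3/3 ✓
(2,4)A 2/3 ✓
(2,6)A 2/3 ✓
(2,7)A 1/3 ✓
(3,2)B 0/2 ✗
(3,4)B 2/3 ✓
(3,5)B 3/3 ✓
(3,6)B 2/3 ✓
(3,7)B 2/3 ✓
(4,1)B 1/2 ✓
(4,2)A 1/4 ✗
(4,3)A 1/2 ✓
(4,4)B 3/4 ✓
(4,5)B 2/3 ✓
(4,7)B 1/1 ✓
(5,1)B 3/3 ✓
(5,2)B 2/3 ✓
(5,4)B 2/3 ✓
(5,5)A 0/4 ✗
(5,6)B 1/2 ✓
(6,1)B 2/2 ✓
(6,2)B 2/2 ✓
(6,4)B 2/2 ✓
(6,5)B 2/3 ✓
(6,6)B 2/2 ✓

(1,7), (2,1), (3,2), (4,2), (5,5)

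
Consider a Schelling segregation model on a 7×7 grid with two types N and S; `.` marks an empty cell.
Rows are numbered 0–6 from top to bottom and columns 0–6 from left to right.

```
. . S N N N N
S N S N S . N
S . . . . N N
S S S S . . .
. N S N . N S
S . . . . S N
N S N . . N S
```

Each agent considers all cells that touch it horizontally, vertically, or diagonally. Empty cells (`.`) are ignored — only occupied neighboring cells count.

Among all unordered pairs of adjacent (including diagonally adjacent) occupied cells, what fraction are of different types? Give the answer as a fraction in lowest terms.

Scan each occupied cell's neighbors to the right and below (and the two forward diagonals) so each pair is counted once.
From row 0: 7 unlike of 15 pairs (running 7/15).
From row 1: 6 unlike of 9 pairs (running 13/24).
From row 2: 0 unlike of 3 pairs (running 13/27).
From row 3: 5 unlike of 11 pairs (running 18/38).
From row 4: 6 unlike of 8 pairs (running 24/46).
From row 5: 4 unlike of 7 pairs (running 28/53).
From row 6: 3 unlike of 3 pairs (running 31/56).
Total adjacent occupied pairs: 56; unlike-type pairs: 31.
31/56 is already in lowest terms.

31/56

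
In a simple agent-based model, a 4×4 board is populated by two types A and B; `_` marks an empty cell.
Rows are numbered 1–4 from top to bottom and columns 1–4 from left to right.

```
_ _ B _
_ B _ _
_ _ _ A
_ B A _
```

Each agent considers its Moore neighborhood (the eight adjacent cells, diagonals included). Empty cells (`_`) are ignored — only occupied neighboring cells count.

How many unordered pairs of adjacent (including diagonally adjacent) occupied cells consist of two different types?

Scan each occupied cell's neighbors to the right and below (and the two forward diagonals) so each pair is counted once.
Row 1: B(1,3)–B(2,2)=  → 0/1 unlike.
Row 3: A(3,4)–A(4,3)=  → 0/1 unlike.
Row 4: B(4,2)–A(4,3)≠  → 1/1 unlike.
Total adjacent occupied pairs: 3; unlike-type pairs: 1.

1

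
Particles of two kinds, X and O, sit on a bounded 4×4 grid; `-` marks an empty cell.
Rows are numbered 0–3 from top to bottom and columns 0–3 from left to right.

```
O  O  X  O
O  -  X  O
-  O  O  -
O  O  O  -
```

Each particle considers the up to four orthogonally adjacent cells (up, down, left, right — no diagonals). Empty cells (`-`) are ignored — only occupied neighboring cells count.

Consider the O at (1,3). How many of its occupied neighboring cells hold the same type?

1

Occupied neighbors of (1,3): (0,3)=O, (1,2)=X.
Same type (O): 1 of 2.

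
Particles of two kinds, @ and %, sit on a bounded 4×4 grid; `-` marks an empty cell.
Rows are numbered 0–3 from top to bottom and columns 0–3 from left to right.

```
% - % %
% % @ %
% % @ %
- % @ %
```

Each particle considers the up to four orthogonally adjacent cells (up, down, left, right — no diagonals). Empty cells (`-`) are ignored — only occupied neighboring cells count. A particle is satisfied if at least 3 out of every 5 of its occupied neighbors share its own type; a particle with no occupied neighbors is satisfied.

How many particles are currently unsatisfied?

6

(0,0)% 1/1 satisfied
(0,2)% 1/2 not
(0,3)% 2/2 satisfied
(1,0)% 3/3 satisfied
(1,1)% 2/3 satisfied
(1,2)@ 1/4 not
(1,3)% 2/3 satisfied
(2,0)% 2/2 satisfied
(2,1)% 3/4 satisfied
(2,2)@ 2/4 not
(2,3)% 2/3 satisfied
(3,1)% 1/2 not
(3,2)@ 1/3 not
(3,3)% 1/2 not
Unsatisfied: (0,2), (1,2), (2,2), (3,1), (3,2), (3,3) — 6 in total.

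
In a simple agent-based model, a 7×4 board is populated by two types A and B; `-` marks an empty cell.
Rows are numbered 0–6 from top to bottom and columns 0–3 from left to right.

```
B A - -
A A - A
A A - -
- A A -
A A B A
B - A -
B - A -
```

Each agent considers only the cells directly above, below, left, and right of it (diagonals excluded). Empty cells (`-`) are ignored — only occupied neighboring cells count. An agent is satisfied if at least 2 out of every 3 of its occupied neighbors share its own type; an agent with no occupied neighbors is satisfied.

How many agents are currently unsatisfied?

(0,0)B 0/2 ✗
(0,1)A 1/2 ✗
(1,0)A 2/3 ✓
(1,1)A 3/3 ✓
(1,3)A 0/0 ✓
(2,0)A 2/2 ✓
(2,1)A 3/3 ✓
(3,1)A 3/3 ✓
(3,2)A 1/2 ✗
(4,0)A 1/2 ✗
(4,1)A 2/3 ✓
(4,2)B 0/4 ✗
(4,3)A 0/1 ✗
(5,0)B 1/2 ✗
(5,2)A 1/2 ✗
(6,0)B 1/1 ✓
(6,2)A 1/1 ✓
Unsatisfied: (0,0), (0,1), (3,2), (4,0), (4,2), (4,3), (5,0), (5,2) — 8 in total.

8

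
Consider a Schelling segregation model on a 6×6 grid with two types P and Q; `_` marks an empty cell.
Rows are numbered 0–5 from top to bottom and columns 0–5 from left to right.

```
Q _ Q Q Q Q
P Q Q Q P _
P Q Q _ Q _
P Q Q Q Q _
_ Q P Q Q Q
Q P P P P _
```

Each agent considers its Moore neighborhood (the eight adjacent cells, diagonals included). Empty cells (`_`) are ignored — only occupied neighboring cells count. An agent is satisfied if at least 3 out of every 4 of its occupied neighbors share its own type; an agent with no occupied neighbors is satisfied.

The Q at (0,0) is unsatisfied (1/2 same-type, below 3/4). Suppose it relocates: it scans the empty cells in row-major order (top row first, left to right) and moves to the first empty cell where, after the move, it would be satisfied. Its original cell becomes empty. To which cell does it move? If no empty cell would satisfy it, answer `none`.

(0,1)

Vacating (0,0). Empty cells in order:
  (0,1): 3/4 same-type → satisfied — stop here.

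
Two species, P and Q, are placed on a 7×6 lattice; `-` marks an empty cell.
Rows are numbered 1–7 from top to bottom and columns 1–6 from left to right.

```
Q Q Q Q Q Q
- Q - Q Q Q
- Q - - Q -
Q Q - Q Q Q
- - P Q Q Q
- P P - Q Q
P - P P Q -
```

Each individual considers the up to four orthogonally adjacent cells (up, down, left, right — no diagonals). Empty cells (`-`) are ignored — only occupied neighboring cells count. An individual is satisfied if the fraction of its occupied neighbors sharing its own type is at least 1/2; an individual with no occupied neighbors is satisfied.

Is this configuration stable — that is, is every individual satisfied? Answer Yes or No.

Row 1: (1,1)Q 1/1 ✓ · (1,2)Q 3/3 ✓ · (1,3)Q 2/2 ✓ · (1,4)Q 3/3 ✓ · (1,5)Q 3/3 ✓ · (1,6)Q 2/2 ✓
Row 2: (2,2)Q 2/2 ✓ · (2,4)Q 2/2 ✓ · (2,5)Q 4/4 ✓ · (2,6)Q 2/2 ✓
Row 3: (3,2)Q 2/2 ✓ · (3,5)Q 2/2 ✓
Row 4: (4,1)Q 1/1 ✓ · (4,2)Q 2/2 ✓ · (4,4)Q 2/2 ✓ · (4,5)Q 4/4 ✓ · (4,6)Q 2/2 ✓
Row 5: (5,3)P 1/2 ✓ · (5,4)Q 2/3 ✓ · (5,5)Q 4/4 ✓ · (5,6)Q 3/3 ✓
Row 6: (6,2)P 1/1 ✓ · (6,3)P 3/3 ✓ · (6,5)Q 3/3 ✓ · (6,6)Q 2/2 ✓
Row 7: (7,1)P 0/0 ✓ · (7,3)P 2/2 ✓ · (7,4)P 1/2 ✓ · (7,5)Q 1/2 ✓
All meet the threshold, so the configuration is stable.

Yes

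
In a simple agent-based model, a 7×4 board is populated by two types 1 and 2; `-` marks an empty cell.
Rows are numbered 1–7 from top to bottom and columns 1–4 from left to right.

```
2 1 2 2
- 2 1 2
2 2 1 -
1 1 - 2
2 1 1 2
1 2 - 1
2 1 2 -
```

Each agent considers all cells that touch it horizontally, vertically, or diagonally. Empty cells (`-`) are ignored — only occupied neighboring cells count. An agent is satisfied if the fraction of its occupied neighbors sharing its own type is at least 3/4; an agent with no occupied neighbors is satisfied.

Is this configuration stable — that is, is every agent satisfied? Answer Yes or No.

No

(1,1)2 1/2 unhappy
(1,2)1 1/4 unhappy
(1,3)2 3/5 unhappy
(1,4)2 2/3 unhappy
(2,2)2 4/7 unhappy
(2,3)1 2/7 unhappy
(2,4)2 2/4 unhappy
(3,1)2 2/4 unhappy
(3,2)2 2/6 unhappy
(3,3)1 2/6 unhappy
(4,1)1 2/5 unhappy
(4,2)1 4/7 unhappy
(4,4)2 1/3 unhappy
(5,1)2 1/5 unhappy
(5,2)1 4/6 unhappy
(5,3)1 3/6 unhappy
(5,4)2 1/3 unhappy
(6,1)1 2/5 unhappy
(6,2)2 3/7 unhappy
(6,4)1 1/3 unhappy
(7,1)2 1/3 unhappy
(7,2)1 1/4 unhappy
(7,3)2 1/3 unhappy
For instance (1,1) has only 1/2 same-type neighbors, below 3/4.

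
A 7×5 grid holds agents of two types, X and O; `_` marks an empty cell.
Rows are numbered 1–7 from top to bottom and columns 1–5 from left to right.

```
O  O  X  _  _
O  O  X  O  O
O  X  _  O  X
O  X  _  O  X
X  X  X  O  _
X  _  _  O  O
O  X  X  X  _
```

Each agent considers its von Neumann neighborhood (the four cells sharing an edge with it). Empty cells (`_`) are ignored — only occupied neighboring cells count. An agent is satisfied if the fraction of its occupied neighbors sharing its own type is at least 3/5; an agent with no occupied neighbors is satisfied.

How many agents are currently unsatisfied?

Row 1: (1,1)O 2/2 ok · (1,2)O 2/3 ok · (1,3)X 1/2 unhappy
Row 2: (2,1)O 3/3 ok · (2,2)O 2/4 unhappy · (2,3)X 1/3 unhappy · (2,4)O 2/3 ok · (2,5)O 1/2 unhappy
Row 3: (3,1)O 2/3 ok · (3,2)X 1/3 unhappy · (3,4)O 2/3 ok · (3,5)X 1/3 unhappy
Row 4: (4,1)O 1/3 unhappy · (4,2)X 2/3 ok · (4,4)O 2/3 ok · (4,5)X 1/2 unhappy
Row 5: (5,1)X 2/3 ok · (5,2)X 3/3 ok · (5,3)X 1/2 unhappy · (5,4)O 2/3 ok
Row 6: (6,1)X 1/2 unhappy · (6,4)O 2/3 ok · (6,5)O 1/1 ok
Row 7: (7,1)O 0/2 unhappy · (7,2)X 1/2 unhappy · (7,3)X 2/2 ok · (7,4)X 1/2 unhappy
Unsatisfied: (1,3), (2,2), (2,3), (2,5), (3,2), (3,5), (4,1), (4,5), (5,3), (6,1), (7,1), (7,2), (7,4) — 13 in total.

13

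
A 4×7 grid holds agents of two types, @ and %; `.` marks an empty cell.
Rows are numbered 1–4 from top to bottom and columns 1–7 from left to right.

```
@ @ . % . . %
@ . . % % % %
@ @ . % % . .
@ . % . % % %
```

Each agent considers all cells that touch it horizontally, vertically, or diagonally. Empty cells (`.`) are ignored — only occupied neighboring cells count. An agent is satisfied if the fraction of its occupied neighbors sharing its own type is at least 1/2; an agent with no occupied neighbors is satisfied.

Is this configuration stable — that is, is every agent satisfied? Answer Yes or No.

(1,1)@ 2/2 ✓
(1,2)@ 2/2 ✓
(1,4)% 2/2 ✓
(1,7)% 2/2 ✓
(2,1)@ 4/4 ✓
(2,4)% 4/4 ✓
(2,5)% 5/5 ✓
(2,6)% 4/4 ✓
(2,7)% 2/2 ✓
(3,1)@ 3/3 ✓
(3,2)@ 3/4 ✓
(3,4)% 5/5 ✓
(3,5)% 6/6 ✓
(4,1)@ 2/2 ✓
(4,3)% 1/2 ✓
(4,5)% 3/3 ✓
(4,6)% 3/3 ✓
(4,7)% 1/1 ✓
All meet the threshold, so the configuration is stable.

Yes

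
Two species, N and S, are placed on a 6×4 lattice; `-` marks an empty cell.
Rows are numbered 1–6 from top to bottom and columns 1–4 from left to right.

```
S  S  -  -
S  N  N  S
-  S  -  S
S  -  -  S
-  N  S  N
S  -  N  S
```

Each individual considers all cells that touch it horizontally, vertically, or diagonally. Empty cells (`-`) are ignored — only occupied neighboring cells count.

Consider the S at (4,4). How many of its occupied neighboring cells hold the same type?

2

Occupied neighbors of (4,4): (3,4)=S, (5,3)=S, (5,4)=N.
Same type (S): 2 of 3.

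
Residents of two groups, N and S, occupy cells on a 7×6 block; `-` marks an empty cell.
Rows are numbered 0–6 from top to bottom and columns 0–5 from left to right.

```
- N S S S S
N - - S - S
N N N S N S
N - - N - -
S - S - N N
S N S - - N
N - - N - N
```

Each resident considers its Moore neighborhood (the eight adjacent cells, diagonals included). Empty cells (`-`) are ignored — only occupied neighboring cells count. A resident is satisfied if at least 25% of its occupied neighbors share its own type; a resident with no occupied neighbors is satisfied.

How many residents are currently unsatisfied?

3

Row 0: (0,1)N 1/2 ✓ · (0,2)S 2/3 ✓ · (0,3)S 3/3 ✓ · (0,4)S 4/4 ✓ · (0,5)S 2/2 ✓
Row 1: (1,0)N 3/3 ✓ · (1,3)S 4/6 ✓ · (1,5)S 3/4 ✓
Row 2: (2,0)N 3/3 ✓ · (2,1)N 4/4 ✓ · (2,2)N 2/4 ✓ · (2,3)S 1/4 ✓ · (2,4)N 1/5 ✗ · (2,5)S 1/2 ✓
Row 3: (3,0)N 2/3 ✓ · (3,3)N 3/5 ✓
Row 4: (4,0)S 1/3 ✓ · (4,2)S 1/3 ✓ · (4,4)N 3/3 ✓ · (4,5)N 2/2 ✓
Row 5: (5,0)S 1/3 ✓ · (5,1)N 1/5 ✗ · (5,2)S 1/3 ✓ · (5,5)N 3/3 ✓
Row 6: (6,0)N 1/2 ✓ · (6,3)N 0/1 ✗ · (6,5)N 1/1 ✓
Unsatisfied: (2,4), (5,1), (6,3) — 3 in total.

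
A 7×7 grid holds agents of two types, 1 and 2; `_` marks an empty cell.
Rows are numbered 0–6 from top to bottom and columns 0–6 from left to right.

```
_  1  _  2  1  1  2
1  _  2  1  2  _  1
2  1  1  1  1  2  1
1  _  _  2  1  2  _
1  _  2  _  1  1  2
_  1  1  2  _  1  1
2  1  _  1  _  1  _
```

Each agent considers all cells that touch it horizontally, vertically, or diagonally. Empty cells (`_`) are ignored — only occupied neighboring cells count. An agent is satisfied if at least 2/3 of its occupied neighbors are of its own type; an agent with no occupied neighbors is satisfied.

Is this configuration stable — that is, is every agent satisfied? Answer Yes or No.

Row 0: (0,1)1 1/2 not · (0,3)2 2/4 not · (0,4)1 2/4 not · (0,5)1 2/4 not · (0,6)2 0/2 not
Row 1: (1,0)1 2/3 satisfied · (1,2)2 1/6 not · (1,3)1 4/7 not · (1,4)2 2/7 not · (1,6)1 2/4 not
Row 2: (2,0)2 0/3 not · (2,1)1 3/5 not · (2,2)1 3/5 not · (2,3)1 4/7 not · (2,4)1 3/7 not · (2,5)2 2/6 not · (2,6)1 1/3 not
Row 3: (3,0)1 2/3 satisfied · (3,3)2 1/6 not · (3,4)1 4/7 not · (3,5)2 2/7 not
Row 4: (4,0)1 2/2 satisfied · (4,2)2 2/4 not · (4,4)1 3/6 not · (4,5)1 4/6 satisfied · (4,6)2 1/4 not
Row 5: (5,1)1 3/5 not · (5,2)1 3/5 not · (5,3)2 1/4 not · (5,5)1 4/5 satisfied · (5,6)1 3/4 satisfied
Row 6: (6,0)2 0/2 not · (6,1)1 2/3 satisfied · (6,3)1 1/2 not · (6,5)1 2/2 satisfied
For instance (0,1) has only 1/2 same-type neighbors, below 2/3.

No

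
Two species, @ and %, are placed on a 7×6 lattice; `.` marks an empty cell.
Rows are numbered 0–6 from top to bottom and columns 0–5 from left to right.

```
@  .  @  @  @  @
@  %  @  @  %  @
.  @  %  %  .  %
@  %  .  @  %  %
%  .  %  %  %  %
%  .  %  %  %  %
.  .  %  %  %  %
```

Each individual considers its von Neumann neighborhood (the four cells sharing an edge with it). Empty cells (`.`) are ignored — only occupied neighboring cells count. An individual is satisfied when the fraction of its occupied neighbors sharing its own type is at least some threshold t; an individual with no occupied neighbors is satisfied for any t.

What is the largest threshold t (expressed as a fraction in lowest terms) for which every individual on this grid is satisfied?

0/1

(0,0)@ 1/1
(0,2)@ 2/2
(0,3)@ 3/3
(0,4)@ 2/3
(0,5)@ 2/2
(1,0)@ 1/2
(1,1)% 0/3
(1,2)@ 2/4
(1,3)@ 2/4
(1,4)% 0/3
(1,5)@ 1/3
(2,1)@ 0/3
(2,2)% 1/3
(2,3)% 1/3
(2,5)% 1/2
(3,0)@ 0/2
(3,1)% 0/2
(3,3)@ 0/3
(3,4)% 2/3
(3,5)% 3/3
(4,0)% 1/2
(4,2)% 2/2
(4,3)% 3/4
(4,4)% 4/4
(4,5)% 3/3
(5,0)% 1/1
(5,2)% 3/3
(5,3)% 4/4
(5,4)% 4/4
(5,5)% 3/3
(6,2)% 2/2
(6,3)% 3/3
(6,4)% 3/3
(6,5)% 2/2
The smallest same-type fraction is 0/3 at (1,1), which reduces to 0/1. Any threshold above that leaves this individual unsatisfied.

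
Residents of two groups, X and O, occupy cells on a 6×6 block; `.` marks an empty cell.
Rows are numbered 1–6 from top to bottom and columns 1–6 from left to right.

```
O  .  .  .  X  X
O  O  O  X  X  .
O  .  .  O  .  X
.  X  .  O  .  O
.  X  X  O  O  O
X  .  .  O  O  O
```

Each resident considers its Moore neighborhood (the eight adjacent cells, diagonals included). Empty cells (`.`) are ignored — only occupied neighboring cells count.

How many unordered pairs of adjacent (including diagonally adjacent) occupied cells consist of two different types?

8

Scan each occupied cell's neighbors to the right and below (and the two forward diagonals) so each pair is counted once.
From row 1: 0 unlike of 6 pairs (running 0/6).
From row 2: 3 unlike of 10 pairs (running 3/16).
From row 3: 2 unlike of 3 pairs (running 5/19).
From row 4: 1 unlike of 7 pairs (running 6/26).
From row 5: 2 unlike of 13 pairs (running 8/39).
From row 6: 0 unlike of 2 pairs (running 8/41).
Total adjacent occupied pairs: 41; unlike-type pairs: 8.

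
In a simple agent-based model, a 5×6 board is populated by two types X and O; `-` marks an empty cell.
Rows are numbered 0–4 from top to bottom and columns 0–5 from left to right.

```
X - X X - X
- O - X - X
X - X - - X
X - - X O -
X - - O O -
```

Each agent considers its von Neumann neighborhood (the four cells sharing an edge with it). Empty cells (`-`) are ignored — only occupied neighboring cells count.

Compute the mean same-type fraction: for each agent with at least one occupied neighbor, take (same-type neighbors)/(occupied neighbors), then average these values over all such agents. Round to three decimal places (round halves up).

(0,0)X — no occupied neighbors
(0,2)X 1/1
(0,3)X 2/2
(0,5)X 1/1
(1,1)O — no occupied neighbors
(1,3)X 1/1
(1,5)X 2/2
(2,0)X 1/1
(2,2)X — no occupied neighbors
(2,5)X 1/1
(3,0)X 2/2
(3,3)X 0/2
(3,4)O 1/2
(4,0)X 1/1
(4,3)O 1/2
(4,4)O 2/2
Sum over 13 agents: 1/1 + 2/2 + 1/1 + 1/1 + 2/2 + 1/1 + 1/1 + 2/2 + 0/2 + 1/2 + 1/1 + 1/2 + 2/2 = 11; mean = 11 ÷ 13 = 11/13 = 0.846153… → 0.846.

0.846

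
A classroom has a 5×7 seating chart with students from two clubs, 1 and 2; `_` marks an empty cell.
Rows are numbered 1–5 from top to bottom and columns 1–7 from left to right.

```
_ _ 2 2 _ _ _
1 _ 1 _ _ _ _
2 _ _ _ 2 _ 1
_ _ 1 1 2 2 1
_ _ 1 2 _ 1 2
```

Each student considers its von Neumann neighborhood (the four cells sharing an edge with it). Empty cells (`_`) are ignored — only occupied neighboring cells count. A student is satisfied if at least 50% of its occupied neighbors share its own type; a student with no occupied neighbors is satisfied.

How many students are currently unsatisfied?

9

Row 1: (1,3)2 1/2 ✓ · (1,4)2 1/1 ✓
Row 2: (2,1)1 0/1 ✗ · (2,3)1 0/1 ✗
Row 3: (3,1)2 0/1 ✗ · (3,5)2 1/1 ✓ · (3,7)1 1/1 ✓
Row 4: (4,3)1 2/2 ✓ · (4,4)1 1/3 ✗ · (4,5)2 2/3 ✓ · (4,6)2 1/3 ✗ · (4,7)1 1/3 ✗
Row 5: (5,3)1 1/2 ✓ · (5,4)2 0/2 ✗ · (5,6)1 0/2 ✗ · (5,7)2 0/2 ✗
Unsatisfied: (2,1), (2,3), (3,1), (4,4), (4,6), (4,7), (5,4), (5,6), (5,7) — 9 in total.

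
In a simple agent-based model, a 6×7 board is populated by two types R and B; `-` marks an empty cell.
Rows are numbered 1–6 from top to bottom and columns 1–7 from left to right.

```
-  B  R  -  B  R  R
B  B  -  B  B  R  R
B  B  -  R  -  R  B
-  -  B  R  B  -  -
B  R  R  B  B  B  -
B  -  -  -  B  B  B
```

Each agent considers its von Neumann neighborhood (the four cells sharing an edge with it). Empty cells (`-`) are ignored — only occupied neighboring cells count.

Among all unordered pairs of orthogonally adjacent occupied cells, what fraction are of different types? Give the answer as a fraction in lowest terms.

6/17

Scan each occupied cell's neighbors to the right and below so each pair is counted once.
Row 1: B(1,2)–R(1,3)≠ B(1,2)–B(2,2)= B(1,5)–R(1,6)≠ B(1,5)–B(2,5)= R(1,6)–R(1,7)= R(1,6)–R(2,6)= R(1,7)–R(2,7)=  → 2/7 unlike.
Row 2: B(2,1)–B(2,2)= B(2,1)–B(3,1)= B(2,2)–B(3,2)= B(2,4)–B(2,5)= B(2,4)–R(3,4)≠ B(2,5)–R(2,6)≠ R(2,6)–R(2,7)= R(2,6)–R(3,6)= R(2,7)–B(3,7)≠  → 3/9 unlike.
Row 3: B(3,1)–B(3,2)= R(3,4)–R(4,4)= R(3,6)–B(3,7)≠  → 1/3 unlike.
Row 4: B(4,3)–R(4,4)≠ B(4,3)–R(5,3)≠ R(4,4)–B(4,5)≠ R(4,4)–B(5,4)≠ B(4,5)–B(5,5)=  → 4/5 unlike.
Row 5: B(5,1)–R(5,2)≠ B(5,1)–B(6,1)= R(5,2)–R(5,3)= R(5,3)–B(5,4)≠ B(5,4)–B(5,5)= B(5,5)–B(5,6)= B(5,5)–B(6,5)= B(5,6)–B(6,6)=  → 2/8 unlike.
Row 6: B(6,5)–B(6,6)= B(6,6)–B(6,7)=  → 0/2 unlike.
Total adjacent occupied pairs: 34; unlike-type pairs: 12.
12/34 reduces to 6/17.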